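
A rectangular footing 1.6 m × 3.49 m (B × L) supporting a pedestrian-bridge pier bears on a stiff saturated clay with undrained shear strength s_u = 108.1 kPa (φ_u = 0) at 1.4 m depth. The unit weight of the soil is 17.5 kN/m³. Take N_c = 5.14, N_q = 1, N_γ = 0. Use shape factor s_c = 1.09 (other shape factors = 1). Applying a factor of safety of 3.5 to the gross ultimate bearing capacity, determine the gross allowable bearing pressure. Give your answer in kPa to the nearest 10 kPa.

q_all ≈ 180 kPa

Effective surcharge at the founding depth q = γ·D_f = 17.5 × 1.4 = 24.5 kPa.
q_ult = c·N_c·s_c + q·N_q
     = 108.1 × 5.14 × 1.09 + 24.5 × 1
     = 605.64 + 24.5 = 630.14 kPa.
q_all = q_ult / FS = 630.14 / 3.5 = 180.04 kPa.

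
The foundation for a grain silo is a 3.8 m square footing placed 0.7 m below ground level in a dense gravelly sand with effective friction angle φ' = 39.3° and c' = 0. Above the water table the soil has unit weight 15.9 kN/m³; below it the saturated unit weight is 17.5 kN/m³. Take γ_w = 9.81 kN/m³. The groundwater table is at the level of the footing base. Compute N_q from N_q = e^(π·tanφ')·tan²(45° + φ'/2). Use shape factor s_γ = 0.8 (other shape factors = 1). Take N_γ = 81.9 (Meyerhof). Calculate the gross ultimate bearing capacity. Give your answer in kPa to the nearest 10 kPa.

tan39.3° = 0.8185, so N_q = e^(π×0.8185)·tan²(64.65°) = 13.084 × 4.455 = 58.29.
Overburden at base level: q = 15.9 × 0.7 = 11.13 kPa.
Below the base the soil is submerged, so the ½γBN_γ term uses γ' = 17.5 − 9.81 = 7.69 kN/m³.
Surcharge term q·N_q = 11.13 × 58.291 = 648.78 kPa; self-weight term 0.5·γ·B·N_γ·s_γ = 0.5 × 7.69 × 3.8 × 81.9 × 0.8 = 957.31 kPa.
q_ult = 648.78 + 957.31 = 1606.1 kPa.

q_ult ≈ 1610 kPa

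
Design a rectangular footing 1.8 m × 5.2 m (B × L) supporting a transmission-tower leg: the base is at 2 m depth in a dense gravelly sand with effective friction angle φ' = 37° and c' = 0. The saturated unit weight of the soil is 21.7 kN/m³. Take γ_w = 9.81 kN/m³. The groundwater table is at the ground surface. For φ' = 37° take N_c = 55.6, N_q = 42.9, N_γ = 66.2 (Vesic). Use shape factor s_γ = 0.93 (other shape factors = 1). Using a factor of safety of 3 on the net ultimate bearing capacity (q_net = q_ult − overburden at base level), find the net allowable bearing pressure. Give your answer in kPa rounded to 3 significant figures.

q_all(net) ≈ 552 kPa

With the water table at the surface the whole profile is submerged: γ' = 21.7 − 9.81 = 11.89 kN/m³, so q = γ'·D_f = 23.78 kPa; the same γ' applies in the ½γBN_γ term.
q_ult = q·N_q + 0.5·γ·B·N_γ·s_γ
     = 23.78 × 42.9 + 0.5 × 11.89 × 1.8 × 66.2 × 0.93
     = 1020.2 + 658.82 = 1679 kPa.
q_net = 1679 − 23.78 = 1655.2 kPa.
q_all(net) = 1655.2 / 3 = 551.73 kPa.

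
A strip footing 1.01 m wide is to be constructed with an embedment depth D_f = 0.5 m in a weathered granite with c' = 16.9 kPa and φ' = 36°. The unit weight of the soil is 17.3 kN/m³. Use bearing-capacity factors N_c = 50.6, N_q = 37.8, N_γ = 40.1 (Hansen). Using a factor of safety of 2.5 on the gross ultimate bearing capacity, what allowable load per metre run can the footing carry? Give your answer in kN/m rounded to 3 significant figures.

≈ 619 kN/m

q = γ·D_f = 17.3 × 0.5 = 8.65 kPa.
c·N_c = 16.9 × 50.6 = 855.14 kPa
q·N_q = 8.65 × 37.8 = 326.97 kPa
0.5·γ·B·N_γ = 0.5 × 17.3 × 1.01 × 40.1 = 350.33 kPa
q_ult = 855.14 + 326.97 + 350.33 = 1532.4 kPa.
Gross allowable pressure q_all = 1532.4 / 2.5 = 612.98 kPa.
Allowable wall load = q_all × B = 612.98 × 1.01 = 619.11 kN per metre run.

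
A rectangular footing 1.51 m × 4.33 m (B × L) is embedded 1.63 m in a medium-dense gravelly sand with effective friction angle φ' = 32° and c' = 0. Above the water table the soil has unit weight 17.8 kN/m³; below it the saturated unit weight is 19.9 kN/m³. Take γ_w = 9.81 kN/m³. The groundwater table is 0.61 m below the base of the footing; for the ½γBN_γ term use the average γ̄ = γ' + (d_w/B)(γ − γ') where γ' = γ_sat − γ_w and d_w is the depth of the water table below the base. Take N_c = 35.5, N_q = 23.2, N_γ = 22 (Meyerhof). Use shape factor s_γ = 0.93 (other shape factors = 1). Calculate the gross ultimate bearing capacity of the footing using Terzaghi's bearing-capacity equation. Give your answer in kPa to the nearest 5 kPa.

q_ult ≈ 875 kPa

q = γ·D_f = 17.8 × 1.63 = 29.014 kPa.
γ' = 10.09 kN/m³; averaging over the depth B below the base, γ̄ = γ' + (d_w/B)(γ − γ') = 13.205 kN/m³.
q·N_q = 29.014 × 23.2 = 673.12 kPa
0.5·γ·B·N_γ·s_γ = 0.5 × 13.205 × 1.51 × 22 × 0.93 = 203.98 kPa
q_ult = 673.12 + 203.98 = 877.1 kPa.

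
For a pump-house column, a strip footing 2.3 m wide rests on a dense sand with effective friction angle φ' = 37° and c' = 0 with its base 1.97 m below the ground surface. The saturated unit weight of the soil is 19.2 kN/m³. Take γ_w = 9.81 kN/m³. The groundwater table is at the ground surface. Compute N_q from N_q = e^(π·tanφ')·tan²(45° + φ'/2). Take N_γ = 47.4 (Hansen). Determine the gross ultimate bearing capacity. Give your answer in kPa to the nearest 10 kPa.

tan37° = 0.7536, so N_q = e^(π×0.7536)·tan²(63.5°) = 10.669 × 4.023 = 42.92.
With the water table at the surface the whole profile is submerged: γ' = 19.2 − 9.81 = 9.39 kN/m³, so q = γ'·D_f = 18.498 kPa; the same γ' applies in the ½γBN_γ term.
q_ult = q·N_q + 0.5·γ·B·N_γ
     = 18.498 × 42.92 + 0.5 × 9.39 × 2.3 × 47.4
     = 793.95 + 511.85 = 1305.8 kPa.

q_ult ≈ 1310 kPa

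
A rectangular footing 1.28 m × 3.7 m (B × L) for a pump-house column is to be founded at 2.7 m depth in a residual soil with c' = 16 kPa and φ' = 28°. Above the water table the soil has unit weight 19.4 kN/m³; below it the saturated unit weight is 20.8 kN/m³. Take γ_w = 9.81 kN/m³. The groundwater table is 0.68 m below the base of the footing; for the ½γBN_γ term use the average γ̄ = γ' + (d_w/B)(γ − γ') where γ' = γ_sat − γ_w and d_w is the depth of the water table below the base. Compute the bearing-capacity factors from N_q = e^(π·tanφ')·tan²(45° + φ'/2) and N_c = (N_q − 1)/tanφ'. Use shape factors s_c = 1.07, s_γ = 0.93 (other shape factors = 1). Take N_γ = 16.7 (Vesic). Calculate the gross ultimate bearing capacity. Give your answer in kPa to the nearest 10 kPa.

tan28° = 0.5317, so N_q = e^(π×0.5317)·tan²(59°) = 5.314 × 2.77 = 14.72.
N_c = (14.72 − 1)/tan28° = 25.8.
q = γ·D_f = 19.4 × 2.7 = 52.38 kPa.
γ' = 10.99 kN/m³; averaging over the depth B below the base, γ̄ = γ' + (d_w/B)(γ − γ') = 15.458 kN/m³.
c·N_c·s_c = 16 × 25.803 × 1.07 = 441.75 kPa
q·N_q = 52.38 × 14.72 = 771.03 kPa
0.5·γ·B·N_γ·s_γ = 0.5 × 15.458 × 1.28 × 16.7 × 0.93 = 153.65 kPa
q_ult = 441.75 + 771.03 + 153.65 = 1366.4 kPa.

q_ult ≈ 1370 kPa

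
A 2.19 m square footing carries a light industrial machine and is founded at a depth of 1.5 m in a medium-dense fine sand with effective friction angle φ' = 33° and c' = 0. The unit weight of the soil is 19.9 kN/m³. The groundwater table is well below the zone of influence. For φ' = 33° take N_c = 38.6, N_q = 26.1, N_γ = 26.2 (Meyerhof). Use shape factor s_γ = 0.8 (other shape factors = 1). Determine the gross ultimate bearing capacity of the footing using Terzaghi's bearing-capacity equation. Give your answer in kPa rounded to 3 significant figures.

Overburden at base level: q = 19.9 × 1.5 = 29.85 kPa.
Surcharge term q·N_q = 29.85 × 26.1 = 779.09 kPa; self-weight term 0.5·γ·B·N_γ·s_γ = 0.5 × 19.9 × 2.19 × 26.2 × 0.8 = 456.73 kPa.
q_ult = 779.09 + 456.73 = 1235.8 kPa.

q_ult ≈ 1240 kPa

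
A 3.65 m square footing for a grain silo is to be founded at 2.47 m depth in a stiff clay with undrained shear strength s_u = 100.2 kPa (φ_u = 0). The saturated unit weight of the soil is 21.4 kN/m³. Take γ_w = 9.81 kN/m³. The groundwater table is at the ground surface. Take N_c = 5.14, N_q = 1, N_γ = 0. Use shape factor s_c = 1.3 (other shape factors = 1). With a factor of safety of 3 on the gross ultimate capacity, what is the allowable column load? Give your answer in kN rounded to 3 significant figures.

P_all ≈ 3100 kN

With the water table at the surface the whole profile is submerged: γ' = 21.4 − 9.81 = 11.59 kN/m³, so q = γ'·D_f = 28.627 kPa.
q_ult = c·N_c·s_c + q·N_q
     = 100.2 × 5.14 × 1.3 + 28.627 × 1
     = 669.54 + 28.627 = 698.16 kPa.
Gross allowable pressure q_all = 698.16 / 3 = 232.72 kPa.
Footing area = 13.3225 m², so allowable column load = 232.72 × 13.3225 = 3100.4 kN.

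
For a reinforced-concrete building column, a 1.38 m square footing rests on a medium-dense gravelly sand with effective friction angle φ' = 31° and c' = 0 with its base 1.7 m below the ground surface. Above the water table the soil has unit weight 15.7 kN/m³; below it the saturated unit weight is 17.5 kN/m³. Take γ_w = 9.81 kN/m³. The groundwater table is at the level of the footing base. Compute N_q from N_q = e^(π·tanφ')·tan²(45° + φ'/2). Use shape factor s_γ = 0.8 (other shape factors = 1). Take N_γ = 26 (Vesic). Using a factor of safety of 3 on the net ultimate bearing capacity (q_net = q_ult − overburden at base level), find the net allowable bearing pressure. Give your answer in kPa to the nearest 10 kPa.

N_q = e^(π·tan31°)·tan²(60.5°) = 20.63.
q = γ·D_f = 15.7 × 1.7 = 26.69 kPa.
For the ½γBN_γ term take γ' = 17.5 − 9.81 = 7.69 kN/m³ (soil below base is submerged).
q·N_q = 26.69 × 20.631 = 550.64 kPa
0.5·γ·B·N_γ·s_γ = 0.5 × 7.69 × 1.38 × 26 × 0.8 = 110.37 kPa
q_ult = 550.64 + 110.37 = 661 kPa.
q_net = 661 − 26.69 = 634.31 kPa.
q_all(net) = 634.31 / 3 = 211.44 kPa.

q_all(net) ≈ 210 kPa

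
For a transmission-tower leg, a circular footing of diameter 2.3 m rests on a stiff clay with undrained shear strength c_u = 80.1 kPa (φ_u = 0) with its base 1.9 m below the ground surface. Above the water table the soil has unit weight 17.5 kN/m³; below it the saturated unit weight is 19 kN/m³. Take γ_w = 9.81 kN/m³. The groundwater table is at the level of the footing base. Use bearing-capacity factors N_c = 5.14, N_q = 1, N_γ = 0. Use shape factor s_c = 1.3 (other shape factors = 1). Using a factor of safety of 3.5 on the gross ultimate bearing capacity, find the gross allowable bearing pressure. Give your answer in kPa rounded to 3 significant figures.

q = γ·D_f = 17.5 × 1.9 = 33.25 kPa.
c·N_c·s_c = 80.1 × 5.14 × 1.3 = 535.23 kPa
q·N_q = 33.25 × 1 = 33.25 kPa
q_ult = 535.23 + 33.25 = 568.48 kPa.
q_all = 568.48 / 3.5 = 162.42 kPa.

q_all ≈ 162 kPa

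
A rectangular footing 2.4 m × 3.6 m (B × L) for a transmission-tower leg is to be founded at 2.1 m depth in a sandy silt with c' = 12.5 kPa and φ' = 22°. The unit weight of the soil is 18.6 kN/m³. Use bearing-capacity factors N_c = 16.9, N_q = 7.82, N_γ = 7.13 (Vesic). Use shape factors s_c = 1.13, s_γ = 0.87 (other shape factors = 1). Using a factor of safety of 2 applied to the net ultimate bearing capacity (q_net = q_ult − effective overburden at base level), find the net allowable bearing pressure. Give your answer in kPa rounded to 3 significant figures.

q_all(net) ≈ 322 kPa

q = γ·D_f = 18.6 × 2.1 = 39.06 kPa.
c·N_c·s_c = 12.5 × 16.9 × 1.13 = 238.71 kPa
q·N_q = 39.06 × 7.82 = 305.45 kPa
0.5·γ·B·N_γ·s_γ = 0.5 × 18.6 × 2.4 × 7.13 × 0.87 = 138.45 kPa
q_ult = 238.71 + 305.45 + 138.45 = 682.61 kPa.
Net ultimate: q_net = 682.61 − 39.06 = 643.55 kPa.
q_all(net) = 643.55 / 2 = 321.78 kPa.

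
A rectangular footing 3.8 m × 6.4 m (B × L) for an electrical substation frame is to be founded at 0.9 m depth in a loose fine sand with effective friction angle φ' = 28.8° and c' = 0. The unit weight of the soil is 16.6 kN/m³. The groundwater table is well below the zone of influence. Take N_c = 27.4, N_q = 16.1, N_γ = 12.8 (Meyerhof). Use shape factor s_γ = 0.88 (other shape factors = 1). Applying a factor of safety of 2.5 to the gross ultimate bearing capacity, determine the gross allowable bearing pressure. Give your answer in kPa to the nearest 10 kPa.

q_all ≈ 240 kPa

q = γ·D_f = 16.6 × 0.9 = 14.94 kPa.
q·N_q = 14.94 × 16.1 = 240.53 kPa
0.5·γ·B·N_γ·s_γ = 0.5 × 16.6 × 3.8 × 12.8 × 0.88 = 355.27 kPa
q_ult = 240.53 + 355.27 = 595.8 kPa.
q_all = q_ult / FS = 595.8 / 2.5 = 238.32 kPa.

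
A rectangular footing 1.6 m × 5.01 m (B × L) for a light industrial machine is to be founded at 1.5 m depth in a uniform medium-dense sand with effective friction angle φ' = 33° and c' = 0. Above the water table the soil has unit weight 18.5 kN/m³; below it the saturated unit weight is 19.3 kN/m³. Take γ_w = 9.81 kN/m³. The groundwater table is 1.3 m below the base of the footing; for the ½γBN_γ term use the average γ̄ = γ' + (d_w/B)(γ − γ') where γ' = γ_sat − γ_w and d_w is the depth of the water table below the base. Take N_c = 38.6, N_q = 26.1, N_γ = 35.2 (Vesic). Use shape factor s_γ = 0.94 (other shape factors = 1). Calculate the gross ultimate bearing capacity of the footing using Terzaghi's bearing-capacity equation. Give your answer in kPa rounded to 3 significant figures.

q_ult ≈ 1170 kPa

Overburden at base level: q = 18.5 × 1.5 = 27.75 kPa.
The water table is 1.3 m below the base (< B = 1.6 m), so the ½γBN_γ term uses γ̄ = γ' + (d_w/B)(γ − γ') = 9.49 + (1.3/1.6)(18.5 − 9.49) = 16.811 kN/m³.
Surcharge term q·N_q = 27.75 × 26.1 = 724.28 kPa; self-weight term 0.5·γ·B·N_γ·s_γ = 0.5 × 16.811 × 1.6 × 35.2 × 0.94 = 444.98 kPa.
q_ult = 724.28 + 444.98 = 1169.3 kPa.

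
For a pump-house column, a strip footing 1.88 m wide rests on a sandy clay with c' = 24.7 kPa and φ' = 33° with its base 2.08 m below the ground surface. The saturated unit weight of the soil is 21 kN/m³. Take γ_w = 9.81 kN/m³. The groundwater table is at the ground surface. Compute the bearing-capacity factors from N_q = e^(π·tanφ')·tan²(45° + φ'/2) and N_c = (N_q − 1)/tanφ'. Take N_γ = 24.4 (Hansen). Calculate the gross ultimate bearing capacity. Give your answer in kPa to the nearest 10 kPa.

q_ult ≈ 1820 kPa

tan33° = 0.6494, so N_q = e^(π×0.6494)·tan²(61.5°) = 7.692 × 3.392 = 26.09.
N_c = (26.09 − 1)/tan33° = 38.64.
With the water table at the surface the whole profile is submerged: γ' = 21 − 9.81 = 11.19 kN/m³, so q = γ'·D_f = 23.275 kPa; the same γ' applies in the ½γBN_γ term.
q_ult = c·N_c + q·N_q + 0.5·γ·B·N_γ
     = 24.7 × 38.638 + 23.275 × 26.092 + 0.5 × 11.19 × 1.88 × 24.4
     = 954.37 + 607.3 + 256.65 = 1818.3 kPa.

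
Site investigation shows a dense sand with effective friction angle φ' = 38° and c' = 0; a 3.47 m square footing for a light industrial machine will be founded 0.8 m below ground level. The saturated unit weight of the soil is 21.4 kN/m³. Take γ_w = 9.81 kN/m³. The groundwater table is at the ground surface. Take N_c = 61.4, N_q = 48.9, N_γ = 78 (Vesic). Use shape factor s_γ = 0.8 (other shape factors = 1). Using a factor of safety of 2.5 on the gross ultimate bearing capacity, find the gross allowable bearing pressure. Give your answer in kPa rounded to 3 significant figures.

q_all ≈ 683 kPa

With the water table at the surface the whole profile is submerged: γ' = 21.4 − 9.81 = 11.59 kN/m³, so q = γ'·D_f = 9.272 kPa; the same γ' applies in the ½γBN_γ term.
q_ult = q·N_q + 0.5·γ·B·N_γ·s_γ
     = 9.272 × 48.9 + 0.5 × 11.59 × 3.47 × 78 × 0.8
     = 453.4 + 1254.8 = 1708.2 kPa.
q_all = 1708.2 / 2.5 = 683.27 kPa.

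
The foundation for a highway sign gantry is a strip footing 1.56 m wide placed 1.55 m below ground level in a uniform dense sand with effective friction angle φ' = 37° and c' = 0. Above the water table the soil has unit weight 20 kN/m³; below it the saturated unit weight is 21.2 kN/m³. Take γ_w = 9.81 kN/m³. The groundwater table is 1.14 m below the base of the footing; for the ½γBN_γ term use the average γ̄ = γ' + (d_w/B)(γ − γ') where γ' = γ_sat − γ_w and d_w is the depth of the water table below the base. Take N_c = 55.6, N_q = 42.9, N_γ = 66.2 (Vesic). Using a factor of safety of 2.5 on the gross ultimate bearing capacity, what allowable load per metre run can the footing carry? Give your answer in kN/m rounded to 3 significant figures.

≈ 1400 kN/m

q = γ·D_f = 20 × 1.55 = 31 kPa.
γ' = 11.39 kN/m³; averaging over the depth B below the base, γ̄ = γ' + (d_w/B)(γ − γ') = 17.682 kN/m³.
q·N_q = 31 × 42.9 = 1329.9 kPa
0.5·γ·B·N_γ = 0.5 × 17.682 × 1.56 × 66.2 = 913.02 kPa
q_ult = 1329.9 + 913.02 = 2242.9 kPa.
Gross allowable pressure q_all = 2242.9 / 2.5 = 897.17 kPa.
Allowable wall load = q_all × B = 897.17 × 1.56 = 1399.6 kN per metre run.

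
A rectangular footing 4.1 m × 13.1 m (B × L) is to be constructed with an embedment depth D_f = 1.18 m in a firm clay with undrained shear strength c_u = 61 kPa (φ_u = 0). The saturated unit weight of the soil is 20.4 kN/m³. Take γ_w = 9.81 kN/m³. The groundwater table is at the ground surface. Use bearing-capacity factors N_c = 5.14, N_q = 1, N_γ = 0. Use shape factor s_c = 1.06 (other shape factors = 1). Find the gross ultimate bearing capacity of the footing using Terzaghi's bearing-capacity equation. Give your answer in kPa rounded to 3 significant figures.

Water table at ground surface, so effective unit weight γ' = 20.4 − 9.81 = 10.59 kN/m³ is used throughout; overburden q = 10.59 × 1.18 = 12.496 kPa.
Cohesion term c·N_c·s_c = 61 × 5.14 × 1.06 = 332.35 kPa; surcharge term q·N_q = 12.496 × 1 = 12.496 kPa.
q_ult = 332.35 + 12.496 = 344.85 kPa.

q_ult ≈ 345 kPa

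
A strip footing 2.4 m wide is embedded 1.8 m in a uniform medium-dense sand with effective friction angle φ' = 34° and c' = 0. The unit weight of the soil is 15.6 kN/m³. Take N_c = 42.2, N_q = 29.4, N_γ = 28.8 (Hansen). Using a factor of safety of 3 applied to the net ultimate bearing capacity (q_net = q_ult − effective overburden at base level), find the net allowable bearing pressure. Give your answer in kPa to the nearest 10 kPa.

Overburden at base level: q = 15.6 × 1.8 = 28.08 kPa.
Surcharge term q·N_q = 28.08 × 29.4 = 825.55 kPa; self-weight term 0.5·γ·B·N_γ = 0.5 × 15.6 × 2.4 × 28.8 = 539.14 kPa.
q_ult = 825.55 + 539.14 = 1364.7 kPa.
Net ultimate: q_net = 1364.7 − 28.08 = 1336.6 kPa.
q_all(net) = 1336.6 / 3 = 445.54 kPa.

q_all(net) ≈ 450 kPa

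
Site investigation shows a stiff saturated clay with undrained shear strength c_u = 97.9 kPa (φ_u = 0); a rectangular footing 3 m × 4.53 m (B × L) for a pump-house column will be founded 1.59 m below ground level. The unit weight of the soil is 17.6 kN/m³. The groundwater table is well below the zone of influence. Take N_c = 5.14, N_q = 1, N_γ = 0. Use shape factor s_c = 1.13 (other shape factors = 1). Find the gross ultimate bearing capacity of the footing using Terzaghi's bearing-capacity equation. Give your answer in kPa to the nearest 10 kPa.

Effective surcharge at the founding depth q = γ·D_f = 17.6 × 1.59 = 27.984 kPa.
q_ult = c·N_c·s_c + q·N_q
     = 97.9 × 5.14 × 1.13 + 27.984 × 1
     = 568.62 + 27.984 = 596.61 kPa.

q_ult ≈ 600 kPa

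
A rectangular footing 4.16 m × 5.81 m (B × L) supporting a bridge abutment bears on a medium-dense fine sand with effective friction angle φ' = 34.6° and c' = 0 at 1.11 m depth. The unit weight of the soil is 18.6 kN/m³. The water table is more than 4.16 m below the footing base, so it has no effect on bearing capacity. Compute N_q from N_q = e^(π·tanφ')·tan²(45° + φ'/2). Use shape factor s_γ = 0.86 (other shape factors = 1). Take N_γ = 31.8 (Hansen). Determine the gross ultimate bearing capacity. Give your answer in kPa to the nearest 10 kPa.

tan34.6° = 0.6899, so N_q = e^(π×0.6899)·tan²(62.3°) = 8.734 × 3.628 = 31.69.
Overburden at base level: q = 18.6 × 1.11 = 20.646 kPa.
Surcharge term q·N_q = 20.646 × 31.687 = 654.21 kPa; self-weight term 0.5·γ·B·N_γ·s_γ = 0.5 × 18.6 × 4.16 × 31.8 × 0.86 = 1058 kPa.
q_ult = 654.21 + 1058 = 1712.3 kPa.

q_ult ≈ 1710 kPa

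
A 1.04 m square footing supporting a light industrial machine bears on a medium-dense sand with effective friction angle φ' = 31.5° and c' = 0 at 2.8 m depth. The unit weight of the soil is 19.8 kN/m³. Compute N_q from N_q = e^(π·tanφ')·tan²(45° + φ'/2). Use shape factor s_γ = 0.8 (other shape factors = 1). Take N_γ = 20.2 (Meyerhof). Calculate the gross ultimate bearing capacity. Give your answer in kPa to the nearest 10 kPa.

tan31.5° = 0.6128, so N_q = e^(π×0.6128)·tan²(60.75°) = 6.856 × 3.188 = 21.86.
q = γ·D_f = 19.8 × 2.8 = 55.44 kPa.
q·N_q = 55.44 × 21.861 = 1212 kPa
0.5·γ·B·N_γ·s_γ = 0.5 × 19.8 × 1.04 × 20.2 × 0.8 = 166.38 kPa
q_ult = 1212 + 166.38 = 1378.4 kPa.

q_ult ≈ 1380 kPa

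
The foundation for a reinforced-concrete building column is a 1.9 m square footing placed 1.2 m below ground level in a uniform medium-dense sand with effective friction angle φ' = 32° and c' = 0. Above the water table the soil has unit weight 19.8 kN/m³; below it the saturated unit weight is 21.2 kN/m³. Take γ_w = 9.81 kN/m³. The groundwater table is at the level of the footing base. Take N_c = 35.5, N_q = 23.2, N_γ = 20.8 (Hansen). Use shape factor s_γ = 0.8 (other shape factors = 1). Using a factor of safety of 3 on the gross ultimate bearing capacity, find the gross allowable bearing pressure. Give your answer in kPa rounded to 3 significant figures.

Overburden at base level: q = 19.8 × 1.2 = 23.76 kPa.
Below the base the soil is submerged, so the ½γBN_γ term uses γ' = 21.2 − 9.81 = 11.39 kN/m³.
Surcharge term q·N_q = 23.76 × 23.2 = 551.23 kPa; self-weight term 0.5·γ·B·N_γ·s_γ = 0.5 × 11.39 × 1.9 × 20.8 × 0.8 = 180.05 kPa.
q_ult = 551.23 + 180.05 = 731.29 kPa.
q_all = 731.29 / 3 = 243.76 kPa.

q_all ≈ 244 kPa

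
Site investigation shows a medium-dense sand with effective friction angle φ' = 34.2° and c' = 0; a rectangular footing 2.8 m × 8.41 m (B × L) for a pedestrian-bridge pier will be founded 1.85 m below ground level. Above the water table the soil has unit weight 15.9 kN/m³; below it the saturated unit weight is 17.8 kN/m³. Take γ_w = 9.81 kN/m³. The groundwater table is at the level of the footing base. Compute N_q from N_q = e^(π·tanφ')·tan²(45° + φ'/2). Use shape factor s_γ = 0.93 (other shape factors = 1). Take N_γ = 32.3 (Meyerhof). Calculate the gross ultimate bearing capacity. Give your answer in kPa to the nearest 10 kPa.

q_ult ≈ 1220 kPa

tan34.2° = 0.6796, so N_q = e^(π×0.6796)·tan²(62.1°) = 8.457 × 3.567 = 30.17.
q = γ·D_f = 15.9 × 1.85 = 29.415 kPa.
For the ½γBN_γ term take γ' = 17.8 − 9.81 = 7.99 kN/m³ (soil below base is submerged).
q·N_q = 29.415 × 30.168 = 887.38 kPa
0.5·γ·B·N_γ·s_γ = 0.5 × 7.99 × 2.8 × 32.3 × 0.93 = 336.02 kPa
q_ult = 887.38 + 336.02 = 1223.4 kPa.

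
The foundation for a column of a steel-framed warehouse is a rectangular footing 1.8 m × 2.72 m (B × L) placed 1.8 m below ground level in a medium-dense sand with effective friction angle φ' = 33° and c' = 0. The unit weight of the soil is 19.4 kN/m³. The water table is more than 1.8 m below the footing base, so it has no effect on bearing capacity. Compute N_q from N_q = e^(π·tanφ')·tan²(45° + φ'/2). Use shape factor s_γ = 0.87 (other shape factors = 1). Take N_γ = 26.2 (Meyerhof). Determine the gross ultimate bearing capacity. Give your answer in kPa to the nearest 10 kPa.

q_ult ≈ 1310 kPa

tan33° = 0.6494, so N_q = e^(π×0.6494)·tan²(61.5°) = 7.692 × 3.392 = 26.09.
Overburden at base level: q = 19.4 × 1.8 = 34.92 kPa.
Surcharge term q·N_q = 34.92 × 26.092 = 911.13 kPa; self-weight term 0.5·γ·B·N_γ·s_γ = 0.5 × 19.4 × 1.8 × 26.2 × 0.87 = 397.98 kPa.
q_ult = 911.13 + 397.98 = 1309.1 kPa.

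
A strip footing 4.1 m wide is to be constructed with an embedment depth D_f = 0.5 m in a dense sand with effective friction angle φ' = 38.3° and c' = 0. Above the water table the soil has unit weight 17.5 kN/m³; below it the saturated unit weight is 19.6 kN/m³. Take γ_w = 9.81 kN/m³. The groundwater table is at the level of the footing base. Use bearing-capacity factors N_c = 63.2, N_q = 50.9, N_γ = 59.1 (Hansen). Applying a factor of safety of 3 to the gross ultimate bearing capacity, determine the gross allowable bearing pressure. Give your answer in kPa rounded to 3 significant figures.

Overburden at base level: q = 17.5 × 0.5 = 8.75 kPa.
Below the base the soil is submerged, so the ½γBN_γ term uses γ' = 19.6 − 9.81 = 9.79 kN/m³.
Surcharge term q·N_q = 8.75 × 50.9 = 445.38 kPa; self-weight term 0.5·γ·B·N_γ = 0.5 × 9.79 × 4.1 × 59.1 = 1186.1 kPa.
q_ult = 445.38 + 1186.1 = 1631.5 kPa.
q_all = q_ult / FS = 1631.5 / 3 = 543.83 kPa.

q_all ≈ 544 kPa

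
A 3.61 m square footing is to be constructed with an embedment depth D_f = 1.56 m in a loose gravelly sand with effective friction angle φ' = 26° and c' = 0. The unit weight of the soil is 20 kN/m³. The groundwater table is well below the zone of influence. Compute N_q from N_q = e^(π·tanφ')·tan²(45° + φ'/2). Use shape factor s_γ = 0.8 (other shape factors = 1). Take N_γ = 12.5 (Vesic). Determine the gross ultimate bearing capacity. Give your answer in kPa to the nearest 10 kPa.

tan26° = 0.4877, so N_q = e^(π×0.4877)·tan²(58°) = 4.629 × 2.561 = 11.85.
Effective surcharge at the founding depth q = γ·D_f = 20 × 1.56 = 31.2 kPa.
q_ult = q·N_q + 0.5·γ·B·N_γ·s_γ
     = 31.2 × 11.854 + 0.5 × 20 × 3.61 × 12.5 × 0.8
     = 369.85 + 361 = 730.85 kPa.

q_ult ≈ 730 kPa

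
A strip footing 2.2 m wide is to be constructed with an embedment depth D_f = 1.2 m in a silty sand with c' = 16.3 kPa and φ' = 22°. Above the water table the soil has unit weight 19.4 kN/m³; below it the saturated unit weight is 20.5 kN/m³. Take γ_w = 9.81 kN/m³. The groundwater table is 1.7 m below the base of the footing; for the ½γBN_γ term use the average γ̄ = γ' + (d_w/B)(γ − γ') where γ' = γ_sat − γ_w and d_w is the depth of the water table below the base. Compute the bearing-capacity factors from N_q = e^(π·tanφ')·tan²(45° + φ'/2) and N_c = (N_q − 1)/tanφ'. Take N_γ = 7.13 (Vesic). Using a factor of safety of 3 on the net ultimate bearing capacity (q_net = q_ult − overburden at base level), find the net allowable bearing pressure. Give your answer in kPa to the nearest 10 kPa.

N_q = e^(π·tan22°)·tan²(56°) = 7.82; N_c = (N_q − 1)/tanφ' = 16.88.
Effective surcharge at the founding depth q = γ·D_f = 19.4 × 1.2 = 23.28 kPa.
With d_w = 1.7 m < B, γ̄ = 10.69 + (1.7/2.2) × (19.4 − 10.69) = 17.42 kN/m³.
q_ult = c·N_c + q·N_q + 0.5·γ·B·N_γ
     = 16.3 × 16.883 + 23.28 × 7.8211 + 0.5 × 17.42 × 2.2 × 7.13
     = 275.19 + 182.08 + 136.63 = 593.89 kPa.
q_net = 593.89 − 23.28 = 570.61 kPa.
q_all(net) = 570.61 / 3 = 190.2 kPa.

q_all(net) ≈ 190 kPa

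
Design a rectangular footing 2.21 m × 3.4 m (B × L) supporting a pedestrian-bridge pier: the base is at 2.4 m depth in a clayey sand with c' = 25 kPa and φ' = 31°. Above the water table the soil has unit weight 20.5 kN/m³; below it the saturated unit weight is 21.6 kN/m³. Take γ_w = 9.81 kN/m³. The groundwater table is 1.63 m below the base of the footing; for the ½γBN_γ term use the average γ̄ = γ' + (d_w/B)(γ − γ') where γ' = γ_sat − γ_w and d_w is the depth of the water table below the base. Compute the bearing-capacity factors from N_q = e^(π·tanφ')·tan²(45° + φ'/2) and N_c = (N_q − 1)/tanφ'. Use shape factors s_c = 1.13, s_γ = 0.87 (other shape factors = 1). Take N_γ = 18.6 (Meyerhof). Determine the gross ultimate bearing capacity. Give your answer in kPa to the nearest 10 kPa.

q_ult ≈ 2260 kPa

tan31° = 0.6009, so N_q = e^(π×0.6009)·tan²(60.5°) = 6.604 × 3.124 = 20.63.
N_c = (20.63 − 1)/tan31° = 32.67.
Overburden at base level: q = 20.5 × 2.4 = 49.2 kPa.
The water table is 1.63 m below the base (< B = 2.21 m), so the ½γBN_γ term uses γ̄ = γ' + (d_w/B)(γ − γ') = 11.79 + (1.63/2.21)(20.5 − 11.79) = 18.214 kN/m³.
Cohesion term c·N_c·s_c = 25 × 32.671 × 1.13 = 922.96 kPa; surcharge term q·N_q = 49.2 × 20.631 = 1015 kPa; self-weight term 0.5·γ·B·N_γ·s_γ = 0.5 × 18.214 × 2.21 × 18.6 × 0.87 = 325.69 kPa.
q_ult = 922.96 + 1015 + 325.69 = 2263.7 kPa.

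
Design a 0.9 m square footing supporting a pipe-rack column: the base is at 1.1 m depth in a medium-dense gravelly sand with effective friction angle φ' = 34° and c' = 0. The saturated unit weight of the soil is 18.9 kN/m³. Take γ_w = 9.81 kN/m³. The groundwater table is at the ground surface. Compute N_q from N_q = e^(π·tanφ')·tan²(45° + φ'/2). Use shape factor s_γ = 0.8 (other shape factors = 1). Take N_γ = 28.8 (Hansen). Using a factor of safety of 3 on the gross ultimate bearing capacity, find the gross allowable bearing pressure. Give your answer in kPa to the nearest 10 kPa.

N_q = e^(π·tan34°)·tan²(62°) = 29.44.
With the water table at the surface the whole profile is submerged: γ' = 18.9 − 9.81 = 9.09 kN/m³, so q = γ'·D_f = 9.999 kPa; the same γ' applies in the ½γBN_γ term.
q_ult = q·N_q + 0.5·γ·B·N_γ·s_γ
     = 9.999 × 29.44 + 0.5 × 9.09 × 0.9 × 28.8 × 0.8
     = 294.37 + 94.245 = 388.61 kPa.
q_all = 388.61 / 3 = 129.54 kPa.

q_all ≈ 130 kPa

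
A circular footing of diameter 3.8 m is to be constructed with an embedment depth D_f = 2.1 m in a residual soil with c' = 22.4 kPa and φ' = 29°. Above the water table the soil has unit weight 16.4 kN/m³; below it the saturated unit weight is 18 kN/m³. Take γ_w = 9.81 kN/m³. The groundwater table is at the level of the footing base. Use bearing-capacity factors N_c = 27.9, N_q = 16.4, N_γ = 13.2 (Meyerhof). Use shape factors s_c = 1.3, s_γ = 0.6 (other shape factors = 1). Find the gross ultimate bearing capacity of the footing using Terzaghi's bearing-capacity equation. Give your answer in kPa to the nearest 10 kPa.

Effective surcharge at the founding depth q = γ·D_f = 16.4 × 2.1 = 34.44 kPa.
The water table coincides with the base, so in the self-weight term γ → γ' = 8.19 kN/m³.
q_ult = c·N_c·s_c + q·N_q + 0.5·γ·B·N_γ·s_γ
     = 22.4 × 27.9 × 1.3 + 34.44 × 16.4 + 0.5 × 8.19 × 3.8 × 13.2 × 0.6
     = 812.45 + 564.82 + 123.24 = 1500.5 kPa.

q_ult ≈ 1500 kPa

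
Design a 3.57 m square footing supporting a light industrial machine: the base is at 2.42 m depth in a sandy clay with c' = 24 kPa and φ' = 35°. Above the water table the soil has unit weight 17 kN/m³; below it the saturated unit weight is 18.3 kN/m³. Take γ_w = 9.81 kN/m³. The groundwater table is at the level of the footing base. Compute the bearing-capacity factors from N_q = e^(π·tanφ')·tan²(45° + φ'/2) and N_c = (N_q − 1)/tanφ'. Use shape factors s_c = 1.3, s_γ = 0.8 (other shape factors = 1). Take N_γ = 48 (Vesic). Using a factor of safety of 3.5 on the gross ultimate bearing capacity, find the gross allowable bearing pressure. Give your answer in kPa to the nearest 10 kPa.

q_all ≈ 970 kPa

N_q = e^(π·tan35°)·tan²(62.5°) = 33.3; N_c = (N_q − 1)/tanφ' = 46.12.
Effective surcharge at the founding depth q = γ·D_f = 17 × 2.42 = 41.14 kPa.
The water table coincides with the base, so in the self-weight term γ → γ' = 8.49 kN/m³.
q_ult = c·N_c·s_c + q·N_q + 0.5·γ·B·N_γ·s_γ
     = 24 × 46.124 × 1.3 + 41.14 × 33.296 + 0.5 × 8.49 × 3.57 × 48 × 0.8
     = 1439.1 + 1369.8 + 581.94 = 3390.8 kPa.
q_all = 3390.8 / 3.5 = 968.8 kPa.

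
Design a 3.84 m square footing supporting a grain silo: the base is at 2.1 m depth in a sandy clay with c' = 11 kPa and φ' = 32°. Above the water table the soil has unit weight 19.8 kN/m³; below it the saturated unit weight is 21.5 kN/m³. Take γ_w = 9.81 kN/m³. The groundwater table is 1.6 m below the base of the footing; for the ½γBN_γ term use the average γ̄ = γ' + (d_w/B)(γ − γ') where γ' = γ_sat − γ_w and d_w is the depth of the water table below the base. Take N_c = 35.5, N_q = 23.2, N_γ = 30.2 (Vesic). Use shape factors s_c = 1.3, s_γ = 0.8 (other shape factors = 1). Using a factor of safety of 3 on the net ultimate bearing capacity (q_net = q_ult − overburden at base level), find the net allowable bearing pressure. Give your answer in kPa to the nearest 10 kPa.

q_all(net) ≈ 710 kPa

Overburden at base level: q = 19.8 × 2.1 = 41.58 kPa.
The water table is 1.6 m below the base (< B = 3.84 m), so the ½γBN_γ term uses γ̄ = γ' + (d_w/B)(γ − γ') = 11.69 + (1.6/3.84)(19.8 − 11.69) = 15.069 kN/m³.
Cohesion term c·N_c·s_c = 11 × 35.5 × 1.3 = 507.65 kPa; surcharge term q·N_q = 41.58 × 23.2 = 964.66 kPa; self-weight term 0.5·γ·B·N_γ·s_γ = 0.5 × 15.069 × 3.84 × 30.2 × 0.8 = 699.02 kPa.
q_ult = 507.65 + 964.66 + 699.02 = 2171.3 kPa.
q_net = 2171.3 − 41.58 = 2129.7 kPa.
q_all(net) = 2129.7 / 3 = 709.91 kPa.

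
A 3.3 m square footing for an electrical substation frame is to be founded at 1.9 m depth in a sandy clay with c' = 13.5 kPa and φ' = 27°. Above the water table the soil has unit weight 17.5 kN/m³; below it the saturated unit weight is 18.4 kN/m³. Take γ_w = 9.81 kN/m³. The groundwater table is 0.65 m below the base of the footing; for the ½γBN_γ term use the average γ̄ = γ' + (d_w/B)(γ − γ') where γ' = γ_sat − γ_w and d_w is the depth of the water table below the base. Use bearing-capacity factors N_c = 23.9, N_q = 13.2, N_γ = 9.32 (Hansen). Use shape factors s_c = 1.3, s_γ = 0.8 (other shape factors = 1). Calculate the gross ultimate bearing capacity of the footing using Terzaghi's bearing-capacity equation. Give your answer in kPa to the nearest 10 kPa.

q_ult ≈ 990 kPa

Overburden at base level: q = 17.5 × 1.9 = 33.25 kPa.
The water table is 0.65 m below the base (< B = 3.3 m), so the ½γBN_γ term uses γ̄ = γ' + (d_w/B)(γ − γ') = 8.59 + (0.65/3.3)(17.5 − 8.59) = 10.345 kN/m³.
Cohesion term c·N_c·s_c = 13.5 × 23.9 × 1.3 = 419.44 kPa; surcharge term q·N_q = 33.25 × 13.2 = 438.9 kPa; self-weight term 0.5·γ·B·N_γ·s_γ = 0.5 × 10.345 × 3.3 × 9.32 × 0.8 = 127.27 kPa.
q_ult = 419.44 + 438.9 + 127.27 = 985.61 kPa.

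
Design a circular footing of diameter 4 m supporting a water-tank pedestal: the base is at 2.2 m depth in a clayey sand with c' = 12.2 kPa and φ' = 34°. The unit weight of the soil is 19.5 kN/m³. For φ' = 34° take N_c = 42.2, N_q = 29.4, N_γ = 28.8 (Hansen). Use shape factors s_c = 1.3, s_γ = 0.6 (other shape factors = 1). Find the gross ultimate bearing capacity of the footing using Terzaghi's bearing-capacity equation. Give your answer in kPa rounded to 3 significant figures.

Overburden at base level: q = 19.5 × 2.2 = 42.9 kPa.
Cohesion term c·N_c·s_c = 12.2 × 42.2 × 1.3 = 669.29 kPa; surcharge term q·N_q = 42.9 × 29.4 = 1261.3 kPa; self-weight term 0.5·γ·B·N_γ·s_γ = 0.5 × 19.5 × 4 × 28.8 × 0.6 = 673.92 kPa.
q_ult = 669.29 + 1261.3 + 673.92 = 2604.5 kPa.

q_ult ≈ 2600 kPa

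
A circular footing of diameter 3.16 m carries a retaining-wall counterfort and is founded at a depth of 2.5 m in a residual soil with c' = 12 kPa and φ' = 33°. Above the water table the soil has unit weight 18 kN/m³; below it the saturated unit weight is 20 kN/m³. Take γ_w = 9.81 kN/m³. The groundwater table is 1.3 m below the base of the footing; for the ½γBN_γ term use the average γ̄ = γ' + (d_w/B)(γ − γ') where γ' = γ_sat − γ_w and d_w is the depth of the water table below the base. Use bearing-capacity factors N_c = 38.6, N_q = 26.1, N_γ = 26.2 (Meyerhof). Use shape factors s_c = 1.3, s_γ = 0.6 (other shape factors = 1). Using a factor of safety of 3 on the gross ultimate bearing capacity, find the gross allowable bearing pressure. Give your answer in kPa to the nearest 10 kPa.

Overburden at base level: q = 18 × 2.5 = 45 kPa.
The water table is 1.3 m below the base (< B = 3.16 m), so the ½γBN_γ term uses γ̄ = γ' + (d_w/B)(γ − γ') = 10.19 + (1.3/3.16)(18 − 10.19) = 13.403 kN/m³.
Cohesion term c·N_c·s_c = 12 × 38.6 × 1.3 = 602.16 kPa; surcharge term q·N_q = 45 × 26.1 = 1174.5 kPa; self-weight term 0.5·γ·B·N_γ·s_γ = 0.5 × 13.403 × 3.16 × 26.2 × 0.6 = 332.9 kPa.
q_ult = 602.16 + 1174.5 + 332.9 = 2109.6 kPa.
q_all = 2109.6 / 3 = 703.19 kPa.

q_all ≈ 700 kPa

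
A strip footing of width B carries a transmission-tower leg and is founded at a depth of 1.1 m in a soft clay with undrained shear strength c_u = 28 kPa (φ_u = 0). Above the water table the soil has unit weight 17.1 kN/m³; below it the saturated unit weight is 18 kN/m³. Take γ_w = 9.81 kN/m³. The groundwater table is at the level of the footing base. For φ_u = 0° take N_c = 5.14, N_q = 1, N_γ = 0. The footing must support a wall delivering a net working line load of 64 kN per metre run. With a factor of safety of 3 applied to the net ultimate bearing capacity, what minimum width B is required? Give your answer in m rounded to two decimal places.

Effective surcharge at the founding depth q = γ·D_f = 17.1 × 1.1 = 18.81 kPa.
q_ult = c·N_c + q·N_q
     = 28 × 5.14 + 18.81 × 1
     = 143.92 + 18.81 = 162.73 kPa.
For φ = 0 the ½γBN_γ term vanishes, so q_ult is independent of B. q_net = 162.73 − 18.81 = 143.92 kPa; q_all(net) = 143.92/3 = 47.973 kPa.
Required width B = w / q_all(net) = 64 / 47.973 = 1.334 m.

B = 1.33 m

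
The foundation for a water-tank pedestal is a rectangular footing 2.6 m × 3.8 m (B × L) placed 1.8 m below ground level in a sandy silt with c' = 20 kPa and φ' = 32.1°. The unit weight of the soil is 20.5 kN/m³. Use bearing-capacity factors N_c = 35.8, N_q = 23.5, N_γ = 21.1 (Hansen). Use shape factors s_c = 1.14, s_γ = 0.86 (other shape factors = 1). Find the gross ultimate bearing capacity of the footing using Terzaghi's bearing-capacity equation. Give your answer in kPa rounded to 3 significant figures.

q_ult ≈ 2170 kPa

q = γ·D_f = 20.5 × 1.8 = 36.9 kPa.
c·N_c·s_c = 20 × 35.8 × 1.14 = 816.24 kPa
q·N_q = 36.9 × 23.5 = 867.15 kPa
0.5·γ·B·N_γ·s_γ = 0.5 × 20.5 × 2.6 × 21.1 × 0.86 = 483.59 kPa
q_ult = 816.24 + 867.15 + 483.59 = 2167 kPa.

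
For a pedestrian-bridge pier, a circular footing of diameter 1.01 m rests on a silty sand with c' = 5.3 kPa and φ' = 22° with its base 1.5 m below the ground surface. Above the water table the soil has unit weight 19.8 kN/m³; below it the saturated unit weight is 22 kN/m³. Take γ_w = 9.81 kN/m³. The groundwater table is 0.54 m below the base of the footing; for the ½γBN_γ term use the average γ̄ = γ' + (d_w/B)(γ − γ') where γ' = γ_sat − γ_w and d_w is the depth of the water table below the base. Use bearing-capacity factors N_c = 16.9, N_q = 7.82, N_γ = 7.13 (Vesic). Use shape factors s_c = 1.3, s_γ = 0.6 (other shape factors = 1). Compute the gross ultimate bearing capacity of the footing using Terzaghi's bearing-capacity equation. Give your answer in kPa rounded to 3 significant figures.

q_ult ≈ 384 kPa

q = γ·D_f = 19.8 × 1.5 = 29.7 kPa.
γ' = 12.19 kN/m³; averaging over the depth B below the base, γ̄ = γ' + (d_w/B)(γ − γ') = 16.259 kN/m³.
c·N_c·s_c = 5.3 × 16.9 × 1.3 = 116.44 kPa
q·N_q = 29.7 × 7.82 = 232.25 kPa
0.5·γ·B·N_γ·s_γ = 0.5 × 16.259 × 1.01 × 7.13 × 0.6 = 35.125 kPa
q_ult = 116.44 + 232.25 + 35.125 = 383.82 kPa.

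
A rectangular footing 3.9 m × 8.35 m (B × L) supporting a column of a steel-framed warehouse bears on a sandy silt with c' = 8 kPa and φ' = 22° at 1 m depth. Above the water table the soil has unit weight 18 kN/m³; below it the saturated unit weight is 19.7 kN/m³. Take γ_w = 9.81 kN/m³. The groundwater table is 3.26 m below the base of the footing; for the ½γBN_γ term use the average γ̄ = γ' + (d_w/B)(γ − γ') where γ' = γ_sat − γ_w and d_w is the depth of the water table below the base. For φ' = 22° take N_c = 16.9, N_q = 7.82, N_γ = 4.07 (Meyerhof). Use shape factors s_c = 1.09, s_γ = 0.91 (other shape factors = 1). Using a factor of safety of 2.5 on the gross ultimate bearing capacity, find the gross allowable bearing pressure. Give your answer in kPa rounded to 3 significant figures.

q_all ≈ 163 kPa

Overburden at base level: q = 18 × 1 = 18 kPa.
The water table is 3.26 m below the base (< B = 3.9 m), so the ½γBN_γ term uses γ̄ = γ' + (d_w/B)(γ − γ') = 9.89 + (3.26/3.9)(18 − 9.89) = 16.669 kN/m³.
Cohesion term c·N_c·s_c = 8 × 16.9 × 1.09 = 147.37 kPa; surcharge term q·N_q = 18 × 7.82 = 140.76 kPa; self-weight term 0.5·γ·B·N_γ·s_γ = 0.5 × 16.669 × 3.9 × 4.07 × 0.91 = 120.39 kPa.
q_ult = 147.37 + 140.76 + 120.39 = 408.52 kPa.
q_all = 408.52 / 2.5 = 163.41 kPa.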